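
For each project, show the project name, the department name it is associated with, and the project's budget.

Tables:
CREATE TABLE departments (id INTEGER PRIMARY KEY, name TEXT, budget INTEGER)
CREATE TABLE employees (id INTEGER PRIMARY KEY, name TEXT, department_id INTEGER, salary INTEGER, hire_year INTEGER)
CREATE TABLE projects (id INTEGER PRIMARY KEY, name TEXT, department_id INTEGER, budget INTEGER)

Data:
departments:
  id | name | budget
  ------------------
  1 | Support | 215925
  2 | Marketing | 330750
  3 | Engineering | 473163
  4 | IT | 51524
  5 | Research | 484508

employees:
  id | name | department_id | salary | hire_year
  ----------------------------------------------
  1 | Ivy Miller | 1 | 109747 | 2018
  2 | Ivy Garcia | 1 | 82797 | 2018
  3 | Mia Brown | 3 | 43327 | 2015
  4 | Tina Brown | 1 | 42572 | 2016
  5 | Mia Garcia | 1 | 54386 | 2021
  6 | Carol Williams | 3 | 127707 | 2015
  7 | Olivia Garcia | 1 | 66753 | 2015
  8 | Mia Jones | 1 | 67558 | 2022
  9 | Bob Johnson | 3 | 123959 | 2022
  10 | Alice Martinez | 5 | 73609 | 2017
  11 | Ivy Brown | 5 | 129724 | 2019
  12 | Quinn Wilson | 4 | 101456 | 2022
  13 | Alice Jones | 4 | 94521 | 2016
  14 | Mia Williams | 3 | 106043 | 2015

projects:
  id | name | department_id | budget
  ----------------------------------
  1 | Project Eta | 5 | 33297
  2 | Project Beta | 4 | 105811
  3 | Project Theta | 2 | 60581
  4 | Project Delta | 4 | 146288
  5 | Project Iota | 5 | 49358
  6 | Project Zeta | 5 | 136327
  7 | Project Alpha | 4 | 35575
SELECT c.name, p.name AS department, c.budget FROM projects c JOIN departments p ON c.department_id = p.id

Execution result:
name | department | budget
Project Eta | Research | 33297
Project Beta | IT | 105811
Project Theta | Marketing | 60581
Project Delta | IT | 146288
Project Iota | Research | 49358
Project Zeta | Research | 136327
Project Alpha | IT | 35575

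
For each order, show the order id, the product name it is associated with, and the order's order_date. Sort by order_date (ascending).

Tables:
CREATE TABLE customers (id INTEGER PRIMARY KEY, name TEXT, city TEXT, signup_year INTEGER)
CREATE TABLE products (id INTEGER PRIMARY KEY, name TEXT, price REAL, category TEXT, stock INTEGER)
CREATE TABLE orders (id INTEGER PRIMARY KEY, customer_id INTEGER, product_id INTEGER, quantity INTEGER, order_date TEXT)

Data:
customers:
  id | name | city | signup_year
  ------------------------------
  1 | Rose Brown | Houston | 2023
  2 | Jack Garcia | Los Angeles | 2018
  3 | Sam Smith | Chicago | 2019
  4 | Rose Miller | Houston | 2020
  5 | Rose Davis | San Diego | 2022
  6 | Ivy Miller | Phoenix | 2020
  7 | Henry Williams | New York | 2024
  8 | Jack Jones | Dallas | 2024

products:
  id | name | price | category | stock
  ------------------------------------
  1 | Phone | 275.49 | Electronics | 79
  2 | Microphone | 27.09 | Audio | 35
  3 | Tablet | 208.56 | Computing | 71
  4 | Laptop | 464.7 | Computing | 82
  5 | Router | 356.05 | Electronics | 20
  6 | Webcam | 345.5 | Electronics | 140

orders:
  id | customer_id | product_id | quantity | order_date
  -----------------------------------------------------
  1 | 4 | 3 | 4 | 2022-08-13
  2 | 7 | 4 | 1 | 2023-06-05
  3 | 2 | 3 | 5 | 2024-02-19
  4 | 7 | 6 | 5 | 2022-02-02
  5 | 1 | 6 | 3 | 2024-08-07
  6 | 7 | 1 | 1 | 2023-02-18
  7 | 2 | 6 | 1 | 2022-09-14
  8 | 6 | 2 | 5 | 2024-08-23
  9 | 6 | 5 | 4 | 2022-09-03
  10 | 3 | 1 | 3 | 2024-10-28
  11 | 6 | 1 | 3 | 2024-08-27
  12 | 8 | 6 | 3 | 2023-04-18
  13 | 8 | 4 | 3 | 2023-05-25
SELECT c.id, p.name AS product, c.order_date FROM orders c JOIN products p ON c.product_id = p.id ORDER BY c.order_date ASC

Execution result:
id | product | order_date
4 | Webcam | 2022-02-02
1 | Tablet | 2022-08-13
9 | Router | 2022-09-03
7 | Webcam | 2022-09-14
6 | Phone | 2023-02-18
12 | Webcam | 2023-04-18
13 | Laptop | 2023-05-25
2 | Laptop | 2023-06-05
3 | Tablet | 2024-02-19
5 | Webcam | 2024-08-07
8 | Microphone | 2024-08-23
11 | Phone | 2024-08-27
10 | Phone | 2024-10-28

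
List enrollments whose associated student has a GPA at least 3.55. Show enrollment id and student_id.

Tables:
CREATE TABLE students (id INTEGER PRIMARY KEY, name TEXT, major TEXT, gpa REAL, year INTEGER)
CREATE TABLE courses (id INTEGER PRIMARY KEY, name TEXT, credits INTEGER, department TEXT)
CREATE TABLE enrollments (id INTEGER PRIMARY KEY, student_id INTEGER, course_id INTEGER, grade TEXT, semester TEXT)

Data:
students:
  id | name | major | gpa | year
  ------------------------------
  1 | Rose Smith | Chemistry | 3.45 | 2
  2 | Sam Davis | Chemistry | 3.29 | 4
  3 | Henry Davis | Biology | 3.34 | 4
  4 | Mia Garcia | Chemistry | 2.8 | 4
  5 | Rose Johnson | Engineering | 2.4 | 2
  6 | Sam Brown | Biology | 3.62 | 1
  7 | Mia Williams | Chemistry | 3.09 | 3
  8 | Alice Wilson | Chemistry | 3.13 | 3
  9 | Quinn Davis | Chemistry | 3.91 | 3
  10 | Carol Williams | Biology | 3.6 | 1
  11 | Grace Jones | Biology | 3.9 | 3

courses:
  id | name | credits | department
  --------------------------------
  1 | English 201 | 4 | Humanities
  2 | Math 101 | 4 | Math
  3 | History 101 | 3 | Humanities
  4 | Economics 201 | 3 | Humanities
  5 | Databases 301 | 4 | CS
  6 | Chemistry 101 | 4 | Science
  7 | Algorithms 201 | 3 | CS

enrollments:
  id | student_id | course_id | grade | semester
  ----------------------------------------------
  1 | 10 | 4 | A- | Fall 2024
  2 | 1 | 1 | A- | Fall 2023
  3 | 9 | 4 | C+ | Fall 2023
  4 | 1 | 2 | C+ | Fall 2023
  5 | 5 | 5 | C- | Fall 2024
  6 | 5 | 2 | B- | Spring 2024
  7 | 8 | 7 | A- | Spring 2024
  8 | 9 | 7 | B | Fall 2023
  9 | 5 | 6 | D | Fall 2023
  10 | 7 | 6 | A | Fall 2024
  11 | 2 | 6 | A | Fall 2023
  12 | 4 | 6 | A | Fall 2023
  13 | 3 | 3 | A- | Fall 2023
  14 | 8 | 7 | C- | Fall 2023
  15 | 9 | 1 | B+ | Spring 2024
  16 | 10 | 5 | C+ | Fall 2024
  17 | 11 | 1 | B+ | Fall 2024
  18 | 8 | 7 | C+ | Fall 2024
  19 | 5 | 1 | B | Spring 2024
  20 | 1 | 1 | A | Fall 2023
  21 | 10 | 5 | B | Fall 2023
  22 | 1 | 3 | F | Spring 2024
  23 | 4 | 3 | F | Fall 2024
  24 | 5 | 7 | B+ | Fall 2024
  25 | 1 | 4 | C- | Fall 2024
SELECT id, student_id FROM enrollments WHERE student_id IN (SELECT id FROM students WHERE gpa >= 3.55)

Execution result:
id | student_id
1 | 10
3 | 9
8 | 9
15 | 9
16 | 10
17 | 11
21 | 10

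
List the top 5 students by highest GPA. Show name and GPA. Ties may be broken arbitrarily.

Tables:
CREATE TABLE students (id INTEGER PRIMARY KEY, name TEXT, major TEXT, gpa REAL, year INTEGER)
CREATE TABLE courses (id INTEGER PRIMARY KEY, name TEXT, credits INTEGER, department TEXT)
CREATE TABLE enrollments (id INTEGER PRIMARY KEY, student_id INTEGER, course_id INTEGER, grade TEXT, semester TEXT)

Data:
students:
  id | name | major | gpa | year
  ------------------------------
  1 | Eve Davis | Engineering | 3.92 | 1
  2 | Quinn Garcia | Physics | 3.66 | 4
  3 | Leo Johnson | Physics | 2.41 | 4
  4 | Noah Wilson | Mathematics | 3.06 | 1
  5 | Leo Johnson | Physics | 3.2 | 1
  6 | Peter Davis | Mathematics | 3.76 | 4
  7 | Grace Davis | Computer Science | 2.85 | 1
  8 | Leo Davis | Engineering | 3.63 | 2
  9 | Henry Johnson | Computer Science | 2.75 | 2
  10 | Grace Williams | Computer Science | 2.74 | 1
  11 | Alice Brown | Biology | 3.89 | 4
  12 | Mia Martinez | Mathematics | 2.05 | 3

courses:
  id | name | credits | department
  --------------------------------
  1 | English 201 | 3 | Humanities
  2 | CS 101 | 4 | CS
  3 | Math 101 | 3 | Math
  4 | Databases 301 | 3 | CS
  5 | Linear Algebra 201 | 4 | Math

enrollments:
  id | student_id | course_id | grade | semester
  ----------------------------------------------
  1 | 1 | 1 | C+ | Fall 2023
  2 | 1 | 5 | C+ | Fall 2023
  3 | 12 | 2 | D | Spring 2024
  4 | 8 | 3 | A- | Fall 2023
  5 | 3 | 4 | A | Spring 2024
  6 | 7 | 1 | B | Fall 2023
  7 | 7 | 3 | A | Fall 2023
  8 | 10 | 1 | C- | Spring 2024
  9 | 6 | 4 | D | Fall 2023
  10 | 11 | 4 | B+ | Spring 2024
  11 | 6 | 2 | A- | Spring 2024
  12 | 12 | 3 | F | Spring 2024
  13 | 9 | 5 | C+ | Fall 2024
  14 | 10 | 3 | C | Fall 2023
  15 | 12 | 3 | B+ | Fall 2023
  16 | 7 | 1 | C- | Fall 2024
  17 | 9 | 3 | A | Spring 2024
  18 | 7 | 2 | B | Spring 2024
SELECT name, gpa FROM students ORDER BY gpa DESC LIMIT 5

Execution result:
name | gpa
Eve Davis | 3.92
Alice Brown | 3.89
Peter Davis | 3.76
Quinn Garcia | 3.66
Leo Davis | 3.63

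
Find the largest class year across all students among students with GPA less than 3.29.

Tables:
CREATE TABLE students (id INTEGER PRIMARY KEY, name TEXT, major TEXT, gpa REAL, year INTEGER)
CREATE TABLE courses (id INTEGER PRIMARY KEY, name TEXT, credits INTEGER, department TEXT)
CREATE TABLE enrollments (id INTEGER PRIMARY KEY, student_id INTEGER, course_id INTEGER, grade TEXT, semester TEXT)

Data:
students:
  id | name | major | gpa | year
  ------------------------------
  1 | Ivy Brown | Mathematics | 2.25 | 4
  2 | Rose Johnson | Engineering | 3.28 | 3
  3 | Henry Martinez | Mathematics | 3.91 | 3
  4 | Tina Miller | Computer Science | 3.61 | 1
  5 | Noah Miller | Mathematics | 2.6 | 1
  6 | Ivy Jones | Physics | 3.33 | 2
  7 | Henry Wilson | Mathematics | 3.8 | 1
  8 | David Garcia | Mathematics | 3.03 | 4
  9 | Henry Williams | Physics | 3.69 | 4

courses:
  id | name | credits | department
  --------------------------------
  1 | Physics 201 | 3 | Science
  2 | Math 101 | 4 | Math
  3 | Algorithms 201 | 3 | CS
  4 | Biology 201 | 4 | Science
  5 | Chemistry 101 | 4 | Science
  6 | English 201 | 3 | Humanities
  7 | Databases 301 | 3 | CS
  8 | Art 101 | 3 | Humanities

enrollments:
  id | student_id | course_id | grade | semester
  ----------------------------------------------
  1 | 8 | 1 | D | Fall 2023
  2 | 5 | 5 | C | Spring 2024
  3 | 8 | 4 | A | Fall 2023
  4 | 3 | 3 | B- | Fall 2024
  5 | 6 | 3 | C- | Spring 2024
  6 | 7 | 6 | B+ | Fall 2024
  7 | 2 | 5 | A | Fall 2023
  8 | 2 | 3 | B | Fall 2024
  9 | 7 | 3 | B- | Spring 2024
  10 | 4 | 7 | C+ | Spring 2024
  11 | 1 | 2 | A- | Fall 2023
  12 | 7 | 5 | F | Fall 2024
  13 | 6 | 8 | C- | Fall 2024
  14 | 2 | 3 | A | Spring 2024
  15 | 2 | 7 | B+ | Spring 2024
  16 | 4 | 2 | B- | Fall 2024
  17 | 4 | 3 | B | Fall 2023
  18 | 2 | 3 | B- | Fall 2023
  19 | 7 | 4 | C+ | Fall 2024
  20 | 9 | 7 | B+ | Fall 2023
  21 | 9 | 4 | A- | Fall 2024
SELECT MAX(year) FROM students WHERE gpa < 3.29

Execution result:
4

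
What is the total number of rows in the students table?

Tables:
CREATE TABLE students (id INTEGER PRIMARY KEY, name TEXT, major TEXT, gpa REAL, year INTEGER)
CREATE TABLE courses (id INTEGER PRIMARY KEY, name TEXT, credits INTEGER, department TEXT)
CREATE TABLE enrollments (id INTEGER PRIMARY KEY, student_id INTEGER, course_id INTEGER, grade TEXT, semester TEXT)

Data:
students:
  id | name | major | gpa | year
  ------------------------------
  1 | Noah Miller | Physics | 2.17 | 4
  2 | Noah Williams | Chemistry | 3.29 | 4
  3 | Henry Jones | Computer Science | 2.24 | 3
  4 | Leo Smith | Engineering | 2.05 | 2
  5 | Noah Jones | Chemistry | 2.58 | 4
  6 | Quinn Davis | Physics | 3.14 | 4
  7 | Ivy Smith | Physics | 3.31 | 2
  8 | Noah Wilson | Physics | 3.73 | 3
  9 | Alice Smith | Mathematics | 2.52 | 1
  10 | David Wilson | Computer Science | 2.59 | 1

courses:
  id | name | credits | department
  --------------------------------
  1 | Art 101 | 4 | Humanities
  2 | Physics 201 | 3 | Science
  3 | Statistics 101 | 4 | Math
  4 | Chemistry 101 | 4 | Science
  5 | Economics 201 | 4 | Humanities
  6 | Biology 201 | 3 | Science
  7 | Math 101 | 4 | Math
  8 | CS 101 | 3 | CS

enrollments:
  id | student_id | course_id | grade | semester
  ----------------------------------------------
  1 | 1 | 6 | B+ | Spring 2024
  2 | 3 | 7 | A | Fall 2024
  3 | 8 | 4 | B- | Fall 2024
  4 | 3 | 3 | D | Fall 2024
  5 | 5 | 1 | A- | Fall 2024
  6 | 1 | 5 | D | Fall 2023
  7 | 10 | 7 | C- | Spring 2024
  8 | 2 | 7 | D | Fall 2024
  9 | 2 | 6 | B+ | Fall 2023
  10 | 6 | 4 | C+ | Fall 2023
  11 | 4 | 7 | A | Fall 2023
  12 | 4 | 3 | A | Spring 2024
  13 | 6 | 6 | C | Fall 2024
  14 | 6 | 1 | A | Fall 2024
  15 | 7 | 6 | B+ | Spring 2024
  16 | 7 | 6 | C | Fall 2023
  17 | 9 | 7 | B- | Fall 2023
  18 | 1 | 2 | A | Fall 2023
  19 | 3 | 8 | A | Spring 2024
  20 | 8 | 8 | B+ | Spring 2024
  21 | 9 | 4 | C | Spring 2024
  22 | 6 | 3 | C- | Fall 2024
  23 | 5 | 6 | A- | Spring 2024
SELECT COUNT(*) FROM students

Execution result:
10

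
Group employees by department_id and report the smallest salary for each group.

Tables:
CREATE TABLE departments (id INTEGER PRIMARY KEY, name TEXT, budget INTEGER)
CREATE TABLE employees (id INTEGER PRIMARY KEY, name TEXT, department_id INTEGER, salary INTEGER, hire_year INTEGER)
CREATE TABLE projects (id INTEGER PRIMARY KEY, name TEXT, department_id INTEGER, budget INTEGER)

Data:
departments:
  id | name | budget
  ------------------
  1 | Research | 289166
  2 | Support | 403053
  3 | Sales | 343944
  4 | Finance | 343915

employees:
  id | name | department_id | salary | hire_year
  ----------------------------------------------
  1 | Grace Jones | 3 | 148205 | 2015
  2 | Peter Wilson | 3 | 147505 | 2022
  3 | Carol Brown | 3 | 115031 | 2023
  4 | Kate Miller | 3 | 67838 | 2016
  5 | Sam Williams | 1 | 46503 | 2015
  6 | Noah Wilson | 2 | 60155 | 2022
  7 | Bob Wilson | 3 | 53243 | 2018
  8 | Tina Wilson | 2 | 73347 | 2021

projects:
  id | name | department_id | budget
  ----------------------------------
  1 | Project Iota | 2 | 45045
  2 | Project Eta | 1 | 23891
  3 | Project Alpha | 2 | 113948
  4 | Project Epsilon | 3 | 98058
SELECT department_id, MIN(salary) AS min_salary FROM employees GROUP BY department_id

Execution result:
department_id | min_salary
1 | 46503
2 | 60155
3 | 53243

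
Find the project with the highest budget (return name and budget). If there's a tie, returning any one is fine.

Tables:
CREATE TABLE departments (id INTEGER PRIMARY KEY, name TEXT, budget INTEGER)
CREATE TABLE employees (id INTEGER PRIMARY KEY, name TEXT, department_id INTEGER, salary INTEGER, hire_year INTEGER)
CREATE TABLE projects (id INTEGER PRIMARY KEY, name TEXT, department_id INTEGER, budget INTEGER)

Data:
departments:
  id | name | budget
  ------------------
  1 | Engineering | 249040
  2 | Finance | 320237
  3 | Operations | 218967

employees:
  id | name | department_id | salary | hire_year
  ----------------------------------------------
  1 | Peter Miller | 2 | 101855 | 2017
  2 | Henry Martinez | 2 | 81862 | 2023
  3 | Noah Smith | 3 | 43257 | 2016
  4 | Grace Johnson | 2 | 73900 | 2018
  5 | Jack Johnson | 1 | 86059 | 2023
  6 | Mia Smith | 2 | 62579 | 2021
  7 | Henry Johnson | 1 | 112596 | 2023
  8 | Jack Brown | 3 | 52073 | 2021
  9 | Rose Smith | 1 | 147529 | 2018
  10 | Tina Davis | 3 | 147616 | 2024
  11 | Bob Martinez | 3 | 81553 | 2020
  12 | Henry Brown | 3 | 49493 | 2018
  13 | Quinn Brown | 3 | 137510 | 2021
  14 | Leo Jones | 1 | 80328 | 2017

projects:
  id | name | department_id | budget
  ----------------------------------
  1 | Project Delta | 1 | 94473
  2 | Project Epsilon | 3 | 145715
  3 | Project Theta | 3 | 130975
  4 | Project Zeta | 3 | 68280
SELECT name, budget FROM projects ORDER BY budget DESC LIMIT 1

Execution result:
name | budget
Project Epsilon | 145715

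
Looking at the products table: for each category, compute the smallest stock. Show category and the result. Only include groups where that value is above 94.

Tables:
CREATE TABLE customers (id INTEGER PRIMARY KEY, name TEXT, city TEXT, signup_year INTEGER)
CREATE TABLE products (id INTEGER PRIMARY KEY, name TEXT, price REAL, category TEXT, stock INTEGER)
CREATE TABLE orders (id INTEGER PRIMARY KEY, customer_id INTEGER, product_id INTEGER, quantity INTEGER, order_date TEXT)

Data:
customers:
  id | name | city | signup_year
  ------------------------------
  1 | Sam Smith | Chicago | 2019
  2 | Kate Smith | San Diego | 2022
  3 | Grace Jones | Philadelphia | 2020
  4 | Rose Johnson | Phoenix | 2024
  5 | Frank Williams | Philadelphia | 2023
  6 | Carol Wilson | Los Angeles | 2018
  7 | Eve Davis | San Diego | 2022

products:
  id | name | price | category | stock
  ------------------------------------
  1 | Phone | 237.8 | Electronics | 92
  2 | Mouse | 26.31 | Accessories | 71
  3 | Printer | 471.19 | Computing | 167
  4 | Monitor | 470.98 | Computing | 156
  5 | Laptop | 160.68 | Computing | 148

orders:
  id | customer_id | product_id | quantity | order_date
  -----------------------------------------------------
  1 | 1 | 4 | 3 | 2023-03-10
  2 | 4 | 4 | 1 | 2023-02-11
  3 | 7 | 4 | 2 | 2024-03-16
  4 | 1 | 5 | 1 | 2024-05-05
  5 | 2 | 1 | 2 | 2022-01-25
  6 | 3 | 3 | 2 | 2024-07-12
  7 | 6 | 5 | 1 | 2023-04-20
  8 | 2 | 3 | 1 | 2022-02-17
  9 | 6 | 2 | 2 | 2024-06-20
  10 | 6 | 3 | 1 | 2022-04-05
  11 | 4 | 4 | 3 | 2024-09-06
SELECT category, MIN(stock) AS min_stock FROM products GROUP BY category HAVING MIN(stock) > 94

Execution result:
category | min_stock
Computing | 148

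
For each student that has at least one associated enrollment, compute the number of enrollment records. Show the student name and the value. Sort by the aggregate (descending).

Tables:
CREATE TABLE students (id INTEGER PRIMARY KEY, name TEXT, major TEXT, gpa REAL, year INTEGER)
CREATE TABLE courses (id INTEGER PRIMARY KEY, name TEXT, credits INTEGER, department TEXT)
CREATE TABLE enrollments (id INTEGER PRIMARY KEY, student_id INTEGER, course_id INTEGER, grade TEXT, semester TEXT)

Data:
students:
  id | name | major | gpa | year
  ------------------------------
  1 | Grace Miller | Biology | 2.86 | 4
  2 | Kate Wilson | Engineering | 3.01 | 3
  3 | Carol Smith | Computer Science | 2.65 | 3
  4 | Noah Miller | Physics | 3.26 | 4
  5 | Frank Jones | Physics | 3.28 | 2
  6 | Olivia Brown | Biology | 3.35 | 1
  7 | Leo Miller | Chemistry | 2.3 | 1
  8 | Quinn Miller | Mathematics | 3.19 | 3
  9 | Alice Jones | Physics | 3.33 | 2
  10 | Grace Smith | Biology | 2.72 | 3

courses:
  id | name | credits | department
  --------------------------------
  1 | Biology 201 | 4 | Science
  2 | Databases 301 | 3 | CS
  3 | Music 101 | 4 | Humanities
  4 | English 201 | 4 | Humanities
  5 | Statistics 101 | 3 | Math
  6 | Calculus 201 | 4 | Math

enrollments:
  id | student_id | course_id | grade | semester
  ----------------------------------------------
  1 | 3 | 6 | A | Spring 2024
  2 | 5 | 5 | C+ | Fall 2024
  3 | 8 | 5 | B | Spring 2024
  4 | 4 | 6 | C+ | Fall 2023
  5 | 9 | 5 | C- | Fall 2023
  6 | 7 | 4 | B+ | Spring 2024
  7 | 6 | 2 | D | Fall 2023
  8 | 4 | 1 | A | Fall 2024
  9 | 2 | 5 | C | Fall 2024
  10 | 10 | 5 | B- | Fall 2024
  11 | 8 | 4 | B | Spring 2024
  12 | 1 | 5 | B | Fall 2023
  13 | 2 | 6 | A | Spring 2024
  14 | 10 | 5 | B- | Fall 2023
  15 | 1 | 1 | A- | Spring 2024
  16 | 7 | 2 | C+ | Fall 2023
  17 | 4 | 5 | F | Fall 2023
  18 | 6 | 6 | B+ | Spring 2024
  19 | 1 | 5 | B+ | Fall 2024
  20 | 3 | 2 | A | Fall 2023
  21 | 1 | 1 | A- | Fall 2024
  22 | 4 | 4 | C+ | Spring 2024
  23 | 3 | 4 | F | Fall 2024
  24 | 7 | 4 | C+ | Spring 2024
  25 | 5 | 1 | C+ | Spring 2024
SELECT p.name, COUNT(*) AS n FROM enrollments c JOIN students p ON c.student_id = p.id GROUP BY p.id, p.name ORDER BY n DESC

Execution result:
name | n
Grace Miller | 4
Noah Miller | 4
Carol Smith | 3
Leo Miller | 3
Kate Wilson | 2
Frank Jones | 2
Olivia Brown | 2
Quinn Miller | 2
Grace Smith | 2
Alice Jones | 1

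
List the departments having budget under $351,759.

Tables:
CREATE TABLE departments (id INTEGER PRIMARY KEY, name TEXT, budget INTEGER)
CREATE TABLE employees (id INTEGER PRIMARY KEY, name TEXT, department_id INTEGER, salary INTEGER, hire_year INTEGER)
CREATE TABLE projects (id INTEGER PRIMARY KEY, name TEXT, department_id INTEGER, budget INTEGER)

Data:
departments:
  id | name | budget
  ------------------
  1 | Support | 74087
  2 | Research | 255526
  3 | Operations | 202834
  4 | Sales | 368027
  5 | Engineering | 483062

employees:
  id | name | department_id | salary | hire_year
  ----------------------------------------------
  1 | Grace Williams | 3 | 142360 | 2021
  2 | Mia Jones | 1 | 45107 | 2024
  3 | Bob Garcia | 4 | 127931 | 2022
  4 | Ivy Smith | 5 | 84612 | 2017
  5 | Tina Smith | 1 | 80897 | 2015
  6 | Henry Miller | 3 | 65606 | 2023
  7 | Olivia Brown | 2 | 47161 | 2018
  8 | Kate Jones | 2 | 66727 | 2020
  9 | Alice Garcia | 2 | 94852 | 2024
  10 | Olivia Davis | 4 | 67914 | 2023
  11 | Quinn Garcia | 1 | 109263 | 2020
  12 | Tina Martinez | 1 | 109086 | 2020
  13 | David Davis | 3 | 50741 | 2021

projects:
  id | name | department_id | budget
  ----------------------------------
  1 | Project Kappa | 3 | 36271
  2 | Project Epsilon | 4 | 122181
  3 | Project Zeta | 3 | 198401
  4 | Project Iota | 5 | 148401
SELECT name, budget FROM departments WHERE budget < 351759

Execution result:
name | budget
Support | 74087
Research | 255526
Operations | 202834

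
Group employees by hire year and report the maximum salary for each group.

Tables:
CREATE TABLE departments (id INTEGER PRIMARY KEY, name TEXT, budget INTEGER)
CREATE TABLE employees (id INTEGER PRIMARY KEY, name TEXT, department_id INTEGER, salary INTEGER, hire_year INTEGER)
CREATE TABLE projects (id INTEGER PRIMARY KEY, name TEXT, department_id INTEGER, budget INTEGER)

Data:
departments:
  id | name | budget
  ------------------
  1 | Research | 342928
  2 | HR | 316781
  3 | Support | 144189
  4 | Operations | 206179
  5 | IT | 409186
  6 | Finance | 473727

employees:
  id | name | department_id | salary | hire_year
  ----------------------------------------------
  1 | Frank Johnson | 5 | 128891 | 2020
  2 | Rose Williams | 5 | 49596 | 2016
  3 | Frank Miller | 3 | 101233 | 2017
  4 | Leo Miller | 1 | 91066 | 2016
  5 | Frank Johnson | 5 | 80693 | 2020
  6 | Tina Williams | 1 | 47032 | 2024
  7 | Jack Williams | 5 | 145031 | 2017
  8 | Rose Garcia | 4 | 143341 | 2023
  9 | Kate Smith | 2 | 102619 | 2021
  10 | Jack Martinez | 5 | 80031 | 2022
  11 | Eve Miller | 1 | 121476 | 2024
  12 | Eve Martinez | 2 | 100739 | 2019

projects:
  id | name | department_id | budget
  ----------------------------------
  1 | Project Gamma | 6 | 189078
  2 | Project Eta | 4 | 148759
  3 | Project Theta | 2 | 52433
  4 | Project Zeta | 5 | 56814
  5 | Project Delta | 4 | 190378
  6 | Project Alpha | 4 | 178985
SELECT hire_year, MAX(salary) AS max_salary FROM employees GROUP BY hire_year

Execution result:
hire_year | max_salary
2016 | 91066
2017 | 145031
2019 | 100739
2020 | 128891
2021 | 102619
2022 | 80031
2023 | 143341
2024 | 121476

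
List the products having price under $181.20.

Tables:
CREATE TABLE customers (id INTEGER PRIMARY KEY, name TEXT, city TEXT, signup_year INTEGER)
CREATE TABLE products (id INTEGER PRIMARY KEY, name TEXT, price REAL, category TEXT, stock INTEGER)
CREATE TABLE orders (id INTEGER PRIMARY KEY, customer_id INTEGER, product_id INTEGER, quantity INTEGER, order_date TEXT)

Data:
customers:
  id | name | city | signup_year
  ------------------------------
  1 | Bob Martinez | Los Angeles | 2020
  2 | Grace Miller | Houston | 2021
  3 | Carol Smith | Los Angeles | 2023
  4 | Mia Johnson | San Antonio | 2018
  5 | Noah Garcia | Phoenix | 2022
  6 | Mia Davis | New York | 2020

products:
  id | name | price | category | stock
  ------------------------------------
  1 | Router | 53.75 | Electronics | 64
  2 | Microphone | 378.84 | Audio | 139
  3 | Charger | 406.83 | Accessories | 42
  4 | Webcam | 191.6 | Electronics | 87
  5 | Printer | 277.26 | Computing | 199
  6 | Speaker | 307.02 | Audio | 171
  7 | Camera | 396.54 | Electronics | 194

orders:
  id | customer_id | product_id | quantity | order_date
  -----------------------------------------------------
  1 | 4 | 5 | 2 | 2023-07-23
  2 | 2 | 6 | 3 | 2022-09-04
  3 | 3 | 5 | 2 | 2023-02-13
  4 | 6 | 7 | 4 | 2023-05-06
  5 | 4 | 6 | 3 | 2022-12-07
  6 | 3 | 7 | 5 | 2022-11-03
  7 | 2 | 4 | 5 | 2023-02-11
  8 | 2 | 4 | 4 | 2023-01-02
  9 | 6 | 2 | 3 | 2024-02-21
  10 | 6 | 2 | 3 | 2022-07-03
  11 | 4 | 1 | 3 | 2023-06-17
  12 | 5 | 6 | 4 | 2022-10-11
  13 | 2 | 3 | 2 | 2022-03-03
SELECT name, price FROM products WHERE price < 181.2

Execution result:
name | price
Router | 53.75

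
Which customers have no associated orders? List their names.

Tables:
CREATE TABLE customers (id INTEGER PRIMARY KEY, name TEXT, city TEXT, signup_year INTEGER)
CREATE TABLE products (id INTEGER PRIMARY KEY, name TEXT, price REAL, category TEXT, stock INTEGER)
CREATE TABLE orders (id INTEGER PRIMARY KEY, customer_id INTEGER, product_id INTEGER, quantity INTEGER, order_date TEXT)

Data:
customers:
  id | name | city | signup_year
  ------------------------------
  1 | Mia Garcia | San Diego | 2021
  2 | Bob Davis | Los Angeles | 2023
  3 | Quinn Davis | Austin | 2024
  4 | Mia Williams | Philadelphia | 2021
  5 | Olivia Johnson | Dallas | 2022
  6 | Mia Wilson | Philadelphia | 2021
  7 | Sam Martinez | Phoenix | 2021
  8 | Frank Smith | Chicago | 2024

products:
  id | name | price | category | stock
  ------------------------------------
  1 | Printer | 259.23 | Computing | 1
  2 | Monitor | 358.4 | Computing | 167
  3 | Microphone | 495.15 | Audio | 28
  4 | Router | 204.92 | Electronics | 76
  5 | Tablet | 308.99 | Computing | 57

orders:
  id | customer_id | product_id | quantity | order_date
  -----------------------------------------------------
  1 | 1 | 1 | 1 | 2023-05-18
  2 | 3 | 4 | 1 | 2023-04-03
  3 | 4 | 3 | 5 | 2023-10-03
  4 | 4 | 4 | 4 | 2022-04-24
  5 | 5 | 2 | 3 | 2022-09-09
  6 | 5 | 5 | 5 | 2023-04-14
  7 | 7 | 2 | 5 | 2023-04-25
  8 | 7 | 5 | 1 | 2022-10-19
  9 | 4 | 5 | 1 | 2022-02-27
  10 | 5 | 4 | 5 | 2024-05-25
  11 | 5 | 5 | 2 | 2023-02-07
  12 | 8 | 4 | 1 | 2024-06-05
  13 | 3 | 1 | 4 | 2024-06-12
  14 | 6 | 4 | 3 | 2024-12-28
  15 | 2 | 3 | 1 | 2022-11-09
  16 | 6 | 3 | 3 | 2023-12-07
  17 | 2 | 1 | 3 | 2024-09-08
SELECT p.name FROM customers p LEFT JOIN orders c ON c.customer_id = p.id WHERE c.id IS NULL

Execution result:
(no rows)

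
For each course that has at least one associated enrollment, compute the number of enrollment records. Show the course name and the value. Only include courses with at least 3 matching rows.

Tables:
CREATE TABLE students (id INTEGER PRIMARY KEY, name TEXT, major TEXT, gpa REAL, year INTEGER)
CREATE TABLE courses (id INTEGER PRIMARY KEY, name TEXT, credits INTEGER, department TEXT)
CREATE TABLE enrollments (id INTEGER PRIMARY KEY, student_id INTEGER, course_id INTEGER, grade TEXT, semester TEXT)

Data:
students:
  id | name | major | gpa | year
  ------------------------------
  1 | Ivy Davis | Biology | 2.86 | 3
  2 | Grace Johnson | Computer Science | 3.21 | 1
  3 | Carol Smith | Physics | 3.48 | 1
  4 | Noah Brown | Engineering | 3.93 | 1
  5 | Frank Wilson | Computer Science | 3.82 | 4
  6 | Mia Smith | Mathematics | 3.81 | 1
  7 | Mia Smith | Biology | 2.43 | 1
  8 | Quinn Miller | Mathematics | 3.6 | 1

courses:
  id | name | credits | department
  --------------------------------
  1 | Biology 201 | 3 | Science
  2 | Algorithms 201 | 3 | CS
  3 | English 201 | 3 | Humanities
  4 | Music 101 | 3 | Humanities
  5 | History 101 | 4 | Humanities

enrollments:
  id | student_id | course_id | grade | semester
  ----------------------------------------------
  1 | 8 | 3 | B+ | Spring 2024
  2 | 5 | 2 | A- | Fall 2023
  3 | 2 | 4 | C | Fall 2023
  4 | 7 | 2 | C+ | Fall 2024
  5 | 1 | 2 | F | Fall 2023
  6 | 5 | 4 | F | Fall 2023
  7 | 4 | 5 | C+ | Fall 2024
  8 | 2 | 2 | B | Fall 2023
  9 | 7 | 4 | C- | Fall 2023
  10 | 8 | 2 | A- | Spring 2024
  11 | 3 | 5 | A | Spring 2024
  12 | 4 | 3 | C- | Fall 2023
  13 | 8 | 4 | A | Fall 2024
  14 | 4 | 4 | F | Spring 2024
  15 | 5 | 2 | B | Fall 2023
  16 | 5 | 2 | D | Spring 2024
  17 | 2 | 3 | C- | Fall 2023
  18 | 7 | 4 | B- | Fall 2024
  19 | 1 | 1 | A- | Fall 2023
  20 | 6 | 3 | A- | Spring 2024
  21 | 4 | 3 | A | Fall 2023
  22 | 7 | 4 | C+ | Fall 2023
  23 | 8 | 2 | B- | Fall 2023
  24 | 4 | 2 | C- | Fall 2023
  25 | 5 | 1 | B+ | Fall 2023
SELECT p.name, COUNT(*) AS n FROM enrollments c JOIN courses p ON c.course_id = p.id GROUP BY p.id, p.name HAVING COUNT(*) >= 3

Execution result:
name | n
Algorithms 201 | 9
English 201 | 5
Music 101 | 7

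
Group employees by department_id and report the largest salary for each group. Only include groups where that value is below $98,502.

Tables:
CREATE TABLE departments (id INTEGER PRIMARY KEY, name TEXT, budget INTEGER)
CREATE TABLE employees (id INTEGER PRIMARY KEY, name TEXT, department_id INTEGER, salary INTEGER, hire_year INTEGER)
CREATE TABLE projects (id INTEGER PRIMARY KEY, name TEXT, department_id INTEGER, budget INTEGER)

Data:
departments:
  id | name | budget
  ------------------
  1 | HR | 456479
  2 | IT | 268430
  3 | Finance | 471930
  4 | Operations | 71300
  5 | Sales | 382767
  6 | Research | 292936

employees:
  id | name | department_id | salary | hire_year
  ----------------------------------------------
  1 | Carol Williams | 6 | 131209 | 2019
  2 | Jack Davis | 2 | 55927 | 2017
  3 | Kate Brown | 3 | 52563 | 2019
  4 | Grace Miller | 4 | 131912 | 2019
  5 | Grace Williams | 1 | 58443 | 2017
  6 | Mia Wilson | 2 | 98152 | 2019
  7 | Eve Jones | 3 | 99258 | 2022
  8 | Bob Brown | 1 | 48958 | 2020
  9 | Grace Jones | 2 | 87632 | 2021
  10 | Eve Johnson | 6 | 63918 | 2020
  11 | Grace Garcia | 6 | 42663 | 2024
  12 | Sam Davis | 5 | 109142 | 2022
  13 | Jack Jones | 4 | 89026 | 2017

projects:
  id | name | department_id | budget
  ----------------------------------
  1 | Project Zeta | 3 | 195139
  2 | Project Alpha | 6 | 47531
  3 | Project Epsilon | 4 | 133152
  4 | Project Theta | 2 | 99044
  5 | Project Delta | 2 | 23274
SELECT department_id, MAX(salary) AS max_salary FROM employees GROUP BY department_id HAVING MAX(salary) < 98502

Execution result:
department_id | max_salary
1 | 58443
2 | 98152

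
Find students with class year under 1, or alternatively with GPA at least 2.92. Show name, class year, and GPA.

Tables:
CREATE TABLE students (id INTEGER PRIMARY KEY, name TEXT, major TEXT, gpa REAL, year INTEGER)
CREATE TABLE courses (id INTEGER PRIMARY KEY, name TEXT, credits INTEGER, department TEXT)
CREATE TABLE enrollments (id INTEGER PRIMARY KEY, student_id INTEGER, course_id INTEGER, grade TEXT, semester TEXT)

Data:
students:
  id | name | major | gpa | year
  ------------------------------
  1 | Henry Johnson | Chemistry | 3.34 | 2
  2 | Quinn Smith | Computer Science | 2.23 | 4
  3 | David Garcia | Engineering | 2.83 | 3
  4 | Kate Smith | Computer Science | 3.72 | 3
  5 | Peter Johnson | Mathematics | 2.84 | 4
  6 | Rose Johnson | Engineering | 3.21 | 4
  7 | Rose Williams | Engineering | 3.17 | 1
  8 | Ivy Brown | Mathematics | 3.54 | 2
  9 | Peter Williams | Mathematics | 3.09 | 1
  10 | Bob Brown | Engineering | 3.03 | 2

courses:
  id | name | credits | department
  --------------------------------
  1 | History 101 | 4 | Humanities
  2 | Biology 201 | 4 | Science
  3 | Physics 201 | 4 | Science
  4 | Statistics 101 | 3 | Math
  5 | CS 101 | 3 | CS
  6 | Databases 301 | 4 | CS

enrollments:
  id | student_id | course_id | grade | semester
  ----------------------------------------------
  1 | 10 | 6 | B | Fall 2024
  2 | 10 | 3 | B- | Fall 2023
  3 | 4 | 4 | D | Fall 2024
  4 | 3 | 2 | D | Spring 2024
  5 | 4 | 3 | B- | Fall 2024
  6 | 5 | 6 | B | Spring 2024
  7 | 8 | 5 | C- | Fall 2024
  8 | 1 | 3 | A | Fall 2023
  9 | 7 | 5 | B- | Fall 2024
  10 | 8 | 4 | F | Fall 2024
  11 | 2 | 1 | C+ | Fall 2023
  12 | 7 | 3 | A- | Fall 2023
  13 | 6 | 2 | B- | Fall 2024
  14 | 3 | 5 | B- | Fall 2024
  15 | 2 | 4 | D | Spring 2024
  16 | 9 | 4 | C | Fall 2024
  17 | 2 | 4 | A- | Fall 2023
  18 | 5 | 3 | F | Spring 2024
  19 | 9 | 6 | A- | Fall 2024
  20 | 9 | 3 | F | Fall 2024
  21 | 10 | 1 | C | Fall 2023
SELECT name, year, gpa FROM students WHERE year < 1 OR gpa >= 2.92

Execution result:
name | year | gpa
Henry Johnson | 2 | 3.34
Kate Smith | 3 | 3.72
Rose Johnson | 4 | 3.21
Rose Williams | 1 | 3.17
Ivy Brown | 2 | 3.54
Peter Williams | 1 | 3.09
Bob Brown | 2 | 3.03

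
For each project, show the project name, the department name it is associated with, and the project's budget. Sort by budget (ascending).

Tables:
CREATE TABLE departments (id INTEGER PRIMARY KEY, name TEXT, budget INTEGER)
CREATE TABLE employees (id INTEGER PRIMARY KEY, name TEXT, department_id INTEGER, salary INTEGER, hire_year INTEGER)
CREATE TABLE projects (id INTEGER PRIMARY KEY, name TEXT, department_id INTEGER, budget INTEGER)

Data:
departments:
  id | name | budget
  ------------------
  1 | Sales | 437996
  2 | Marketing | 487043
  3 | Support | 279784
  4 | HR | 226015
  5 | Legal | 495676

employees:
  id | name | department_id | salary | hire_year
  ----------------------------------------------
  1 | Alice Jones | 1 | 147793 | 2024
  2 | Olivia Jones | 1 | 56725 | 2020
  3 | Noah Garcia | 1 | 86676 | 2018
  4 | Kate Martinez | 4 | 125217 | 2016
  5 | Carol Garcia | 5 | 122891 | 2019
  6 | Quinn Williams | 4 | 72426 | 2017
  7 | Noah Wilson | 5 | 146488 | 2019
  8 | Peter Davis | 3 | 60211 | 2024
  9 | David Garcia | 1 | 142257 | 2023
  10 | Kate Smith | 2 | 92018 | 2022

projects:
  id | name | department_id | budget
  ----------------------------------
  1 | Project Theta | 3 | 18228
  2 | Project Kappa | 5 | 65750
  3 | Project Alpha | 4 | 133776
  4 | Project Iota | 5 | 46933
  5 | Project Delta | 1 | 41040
SELECT c.name, p.name AS department, c.budget FROM projects c JOIN departments p ON c.department_id = p.id ORDER BY c.budget ASC

Execution result:
name | department | budget
Project Theta | Support | 18228
Project Delta | Sales | 41040
Project Iota | Legal | 46933
Project Kappa | Legal | 65750
Project Alpha | HR | 133776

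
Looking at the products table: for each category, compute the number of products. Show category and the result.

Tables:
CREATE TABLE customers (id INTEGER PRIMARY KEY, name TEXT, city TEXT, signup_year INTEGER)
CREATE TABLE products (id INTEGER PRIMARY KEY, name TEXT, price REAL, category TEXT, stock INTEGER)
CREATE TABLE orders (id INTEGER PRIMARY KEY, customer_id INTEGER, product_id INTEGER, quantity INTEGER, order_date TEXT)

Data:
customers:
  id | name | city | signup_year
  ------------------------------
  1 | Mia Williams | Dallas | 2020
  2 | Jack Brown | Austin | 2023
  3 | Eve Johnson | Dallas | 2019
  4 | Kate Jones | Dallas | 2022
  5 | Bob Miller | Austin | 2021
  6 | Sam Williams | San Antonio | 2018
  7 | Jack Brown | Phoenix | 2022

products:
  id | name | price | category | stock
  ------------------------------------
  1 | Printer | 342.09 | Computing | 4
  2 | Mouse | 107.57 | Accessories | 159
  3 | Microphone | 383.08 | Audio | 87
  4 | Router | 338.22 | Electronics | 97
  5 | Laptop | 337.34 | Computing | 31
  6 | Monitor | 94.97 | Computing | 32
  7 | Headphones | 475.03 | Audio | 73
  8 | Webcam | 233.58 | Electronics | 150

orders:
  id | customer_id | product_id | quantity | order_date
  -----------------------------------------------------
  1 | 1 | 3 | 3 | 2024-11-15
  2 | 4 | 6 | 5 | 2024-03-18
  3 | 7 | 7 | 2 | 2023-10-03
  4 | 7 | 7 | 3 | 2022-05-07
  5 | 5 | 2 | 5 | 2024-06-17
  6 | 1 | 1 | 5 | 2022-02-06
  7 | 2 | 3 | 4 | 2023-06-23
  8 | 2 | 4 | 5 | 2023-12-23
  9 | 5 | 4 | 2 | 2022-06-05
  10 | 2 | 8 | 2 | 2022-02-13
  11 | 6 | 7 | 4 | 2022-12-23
SELECT category, COUNT(*) AS n FROM products GROUP BY category

Execution result:
category | n
Accessories | 1
Audio | 2
Computing | 3
Electronics | 2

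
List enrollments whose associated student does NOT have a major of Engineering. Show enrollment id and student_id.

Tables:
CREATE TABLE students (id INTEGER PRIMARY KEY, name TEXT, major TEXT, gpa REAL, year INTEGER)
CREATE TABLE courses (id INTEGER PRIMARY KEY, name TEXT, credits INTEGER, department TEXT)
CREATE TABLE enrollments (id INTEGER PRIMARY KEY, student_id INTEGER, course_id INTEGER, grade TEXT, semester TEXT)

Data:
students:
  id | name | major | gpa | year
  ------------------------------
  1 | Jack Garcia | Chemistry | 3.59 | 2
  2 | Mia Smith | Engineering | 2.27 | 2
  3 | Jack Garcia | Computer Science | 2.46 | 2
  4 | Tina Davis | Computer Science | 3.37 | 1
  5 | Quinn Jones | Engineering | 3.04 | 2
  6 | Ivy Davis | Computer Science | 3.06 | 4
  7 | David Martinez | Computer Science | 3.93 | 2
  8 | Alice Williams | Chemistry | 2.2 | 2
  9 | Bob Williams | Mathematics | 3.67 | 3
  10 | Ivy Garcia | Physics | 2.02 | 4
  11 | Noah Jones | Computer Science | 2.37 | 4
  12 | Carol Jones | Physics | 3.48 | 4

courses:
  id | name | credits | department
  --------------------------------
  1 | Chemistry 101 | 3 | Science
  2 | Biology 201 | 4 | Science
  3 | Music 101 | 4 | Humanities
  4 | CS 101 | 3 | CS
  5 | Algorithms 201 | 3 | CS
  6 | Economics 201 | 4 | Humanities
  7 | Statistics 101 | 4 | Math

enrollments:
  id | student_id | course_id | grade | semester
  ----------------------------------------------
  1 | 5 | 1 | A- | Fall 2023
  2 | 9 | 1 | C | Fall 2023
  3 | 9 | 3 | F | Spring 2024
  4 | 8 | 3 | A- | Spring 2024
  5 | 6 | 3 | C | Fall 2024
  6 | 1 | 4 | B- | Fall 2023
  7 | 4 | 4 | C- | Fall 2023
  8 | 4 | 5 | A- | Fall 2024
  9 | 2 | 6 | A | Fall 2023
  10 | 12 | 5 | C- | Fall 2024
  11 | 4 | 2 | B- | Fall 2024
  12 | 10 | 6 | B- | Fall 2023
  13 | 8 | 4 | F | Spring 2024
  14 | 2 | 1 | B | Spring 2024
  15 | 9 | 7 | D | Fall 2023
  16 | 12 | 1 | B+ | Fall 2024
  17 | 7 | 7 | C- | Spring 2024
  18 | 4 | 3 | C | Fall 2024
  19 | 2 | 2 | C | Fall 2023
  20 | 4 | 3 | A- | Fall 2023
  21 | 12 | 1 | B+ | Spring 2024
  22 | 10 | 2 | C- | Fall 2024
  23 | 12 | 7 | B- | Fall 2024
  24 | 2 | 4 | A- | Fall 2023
SELECT id, student_id FROM enrollments WHERE student_id NOT IN (SELECT id FROM students WHERE major = 'Engineering')

Execution result:
id | student_id
2 | 9
3 | 9
4 | 8
5 | 6
6 | 1
7 | 4
8 | 4
10 | 12
11 | 4
12 | 10
13 | 8
15 | 9
16 | 12
17 | 7
18 | 4
20 | 4
21 | 12
22 | 10
23 | 12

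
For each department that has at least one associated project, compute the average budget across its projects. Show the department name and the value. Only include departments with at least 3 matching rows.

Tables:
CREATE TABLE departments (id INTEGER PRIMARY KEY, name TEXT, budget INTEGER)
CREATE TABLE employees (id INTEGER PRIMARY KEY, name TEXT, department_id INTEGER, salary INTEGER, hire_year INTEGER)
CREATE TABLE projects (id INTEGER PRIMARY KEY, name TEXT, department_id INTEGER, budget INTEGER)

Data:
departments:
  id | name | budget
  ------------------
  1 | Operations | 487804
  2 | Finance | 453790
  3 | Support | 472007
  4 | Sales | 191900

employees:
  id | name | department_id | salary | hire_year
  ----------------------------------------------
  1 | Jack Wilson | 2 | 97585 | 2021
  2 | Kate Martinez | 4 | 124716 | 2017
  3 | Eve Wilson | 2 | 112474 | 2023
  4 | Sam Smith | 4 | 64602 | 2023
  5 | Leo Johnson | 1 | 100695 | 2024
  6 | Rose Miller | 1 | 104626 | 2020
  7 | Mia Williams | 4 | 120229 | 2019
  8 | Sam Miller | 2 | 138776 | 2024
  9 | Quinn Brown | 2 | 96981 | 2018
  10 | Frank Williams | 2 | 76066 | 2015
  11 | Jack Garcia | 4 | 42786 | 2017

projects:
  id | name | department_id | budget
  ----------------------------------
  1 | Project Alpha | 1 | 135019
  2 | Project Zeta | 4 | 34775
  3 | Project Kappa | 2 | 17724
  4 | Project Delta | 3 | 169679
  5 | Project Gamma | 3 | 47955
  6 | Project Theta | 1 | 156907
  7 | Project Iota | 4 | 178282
SELECT p.name, AVG(c.budget) AS avg_budget FROM projects c JOIN departments p ON c.department_id = p.id GROUP BY p.id, p.name HAVING COUNT(*) >= 3

Execution result:
(no rows)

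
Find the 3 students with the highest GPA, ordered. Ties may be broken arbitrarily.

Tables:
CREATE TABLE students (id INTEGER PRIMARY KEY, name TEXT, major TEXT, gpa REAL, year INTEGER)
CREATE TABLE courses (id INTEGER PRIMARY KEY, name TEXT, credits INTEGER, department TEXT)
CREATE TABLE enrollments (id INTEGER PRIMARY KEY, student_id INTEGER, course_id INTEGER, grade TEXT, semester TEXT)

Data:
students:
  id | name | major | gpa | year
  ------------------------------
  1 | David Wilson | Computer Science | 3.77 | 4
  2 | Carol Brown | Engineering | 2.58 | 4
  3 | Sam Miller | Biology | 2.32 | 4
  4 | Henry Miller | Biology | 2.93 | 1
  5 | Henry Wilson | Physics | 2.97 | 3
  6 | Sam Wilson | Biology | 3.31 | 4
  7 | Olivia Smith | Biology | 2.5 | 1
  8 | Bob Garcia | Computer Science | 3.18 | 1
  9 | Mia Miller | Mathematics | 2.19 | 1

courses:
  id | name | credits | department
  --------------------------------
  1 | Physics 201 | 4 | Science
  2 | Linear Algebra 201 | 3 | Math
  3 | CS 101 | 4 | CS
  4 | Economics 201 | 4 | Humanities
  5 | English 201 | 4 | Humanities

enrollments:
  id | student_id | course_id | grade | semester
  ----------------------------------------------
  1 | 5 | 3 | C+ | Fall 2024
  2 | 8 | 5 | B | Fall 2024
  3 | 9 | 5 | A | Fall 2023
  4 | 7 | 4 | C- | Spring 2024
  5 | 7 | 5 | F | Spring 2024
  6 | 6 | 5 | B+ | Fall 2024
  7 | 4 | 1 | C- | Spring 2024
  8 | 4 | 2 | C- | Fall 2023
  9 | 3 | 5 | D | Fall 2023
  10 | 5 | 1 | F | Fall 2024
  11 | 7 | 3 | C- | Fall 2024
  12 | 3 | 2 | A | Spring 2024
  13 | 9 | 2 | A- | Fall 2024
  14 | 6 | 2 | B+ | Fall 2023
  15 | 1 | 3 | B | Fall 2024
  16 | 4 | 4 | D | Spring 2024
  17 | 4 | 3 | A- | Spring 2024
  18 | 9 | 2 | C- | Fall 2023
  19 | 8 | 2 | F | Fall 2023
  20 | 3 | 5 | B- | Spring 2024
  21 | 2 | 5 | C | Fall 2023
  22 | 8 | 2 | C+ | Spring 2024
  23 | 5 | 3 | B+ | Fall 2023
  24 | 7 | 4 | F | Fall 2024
SELECT name, gpa FROM students ORDER BY gpa DESC LIMIT 3

Execution result:
name | gpa
David Wilson | 3.77
Sam Wilson | 3.31
Bob Garcia | 3.18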